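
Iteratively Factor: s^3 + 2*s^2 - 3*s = (s)*(s^2 + 2*s - 3) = s*(s - 1)*(s + 3)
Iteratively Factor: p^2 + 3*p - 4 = (p - 1)*(p + 4)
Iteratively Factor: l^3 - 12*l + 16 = (l - 2)*(l^2 + 2*l - 8) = (l - 2)*(l + 4)*(l - 2)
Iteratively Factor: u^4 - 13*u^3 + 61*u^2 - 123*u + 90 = (u - 3)*(u^3 - 10*u^2 + 31*u - 30) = (u - 3)*(u - 2)*(u^2 - 8*u + 15) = (u - 3)^2*(u - 2)*(u - 5)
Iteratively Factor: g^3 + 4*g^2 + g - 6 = (g + 3)*(g^2 + g - 2) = (g - 1)*(g + 3)*(g + 2)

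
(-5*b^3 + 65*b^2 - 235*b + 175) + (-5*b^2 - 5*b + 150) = -5*b^3 + 60*b^2 - 240*b + 325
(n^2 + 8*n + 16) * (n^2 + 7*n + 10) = n^4 + 15*n^3 + 82*n^2 + 192*n + 160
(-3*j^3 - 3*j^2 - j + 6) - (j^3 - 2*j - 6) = -4*j^3 - 3*j^2 + j + 12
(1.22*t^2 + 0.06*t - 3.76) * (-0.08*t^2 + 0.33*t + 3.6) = -0.0976*t^4 + 0.3978*t^3 + 4.7126*t^2 - 1.0248*t - 13.536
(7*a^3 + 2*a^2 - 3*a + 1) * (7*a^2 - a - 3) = 49*a^5 + 7*a^4 - 44*a^3 + 4*a^2 + 8*a - 3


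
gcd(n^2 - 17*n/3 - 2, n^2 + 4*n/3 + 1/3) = n + 1/3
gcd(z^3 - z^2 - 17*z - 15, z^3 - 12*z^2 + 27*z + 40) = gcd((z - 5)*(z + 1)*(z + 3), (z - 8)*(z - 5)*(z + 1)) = z^2 - 4*z - 5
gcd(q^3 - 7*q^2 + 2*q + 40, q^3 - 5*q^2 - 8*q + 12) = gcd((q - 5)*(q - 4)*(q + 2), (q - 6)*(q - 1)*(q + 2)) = q + 2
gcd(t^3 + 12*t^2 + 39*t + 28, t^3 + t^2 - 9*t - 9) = t + 1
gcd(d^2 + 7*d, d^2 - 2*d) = d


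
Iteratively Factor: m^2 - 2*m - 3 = (m - 3)*(m + 1)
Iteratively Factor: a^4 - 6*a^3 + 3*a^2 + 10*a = (a - 2)*(a^3 - 4*a^2 - 5*a) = (a - 2)*(a + 1)*(a^2 - 5*a) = a*(a - 2)*(a + 1)*(a - 5)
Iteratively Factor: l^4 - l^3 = (l)*(l^3 - l^2) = l^2*(l^2 - l) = l^2*(l - 1)*(l)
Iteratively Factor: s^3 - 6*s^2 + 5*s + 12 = (s + 1)*(s^2 - 7*s + 12) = (s - 3)*(s + 1)*(s - 4)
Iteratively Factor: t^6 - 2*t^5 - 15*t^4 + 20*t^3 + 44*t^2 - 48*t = (t - 1)*(t^5 - t^4 - 16*t^3 + 4*t^2 + 48*t) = (t - 4)*(t - 1)*(t^4 + 3*t^3 - 4*t^2 - 12*t) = (t - 4)*(t - 2)*(t - 1)*(t^3 + 5*t^2 + 6*t) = (t - 4)*(t - 2)*(t - 1)*(t + 3)*(t^2 + 2*t) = t*(t - 4)*(t - 2)*(t - 1)*(t + 3)*(t + 2)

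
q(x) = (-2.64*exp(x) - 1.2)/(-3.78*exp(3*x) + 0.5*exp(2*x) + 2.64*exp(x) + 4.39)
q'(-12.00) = 0.00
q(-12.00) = -0.27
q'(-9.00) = 0.00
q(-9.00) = -0.27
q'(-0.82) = -0.19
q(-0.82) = -0.44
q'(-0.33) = -0.58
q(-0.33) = -0.60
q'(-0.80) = -0.19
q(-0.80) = -0.45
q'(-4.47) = -0.00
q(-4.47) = -0.28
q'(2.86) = -0.00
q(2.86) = 0.00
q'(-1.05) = -0.13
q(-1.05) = -0.41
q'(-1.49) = -0.08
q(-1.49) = -0.36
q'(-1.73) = -0.07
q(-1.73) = -0.34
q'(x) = (-2.64*exp(x) - 1.2)*(11.34*exp(3*x) - 1.0*exp(2*x) - 2.64*exp(x))/(-3.78*exp(3*x) + 0.5*exp(2*x) + 2.64*exp(x) + 4.39)^2 - 2.64*exp(x)/(-3.78*exp(3*x) + 0.5*exp(2*x) + 2.64*exp(x) + 4.39) = (-19.9584*exp(3*x) - 12.288*exp(2*x) + 1.2*exp(x) - 8.4216)*exp(x)/(14.2884*exp(6*x) - 3.78*exp(5*x) - 19.7084*exp(4*x) - 30.5484*exp(3*x) + 11.3596*exp(2*x) + 23.1792*exp(x) + 19.2721)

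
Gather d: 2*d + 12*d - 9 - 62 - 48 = 14*d - 119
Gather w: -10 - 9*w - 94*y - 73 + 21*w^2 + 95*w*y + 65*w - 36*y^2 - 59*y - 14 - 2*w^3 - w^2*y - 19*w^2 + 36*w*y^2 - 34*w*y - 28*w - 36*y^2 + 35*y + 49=-2*w^3 + w^2*(2 - y) + w*(36*y^2 + 61*y + 28) - 72*y^2 - 118*y - 48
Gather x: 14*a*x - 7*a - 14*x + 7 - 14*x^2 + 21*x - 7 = -7*a - 14*x^2 + x*(14*a + 7)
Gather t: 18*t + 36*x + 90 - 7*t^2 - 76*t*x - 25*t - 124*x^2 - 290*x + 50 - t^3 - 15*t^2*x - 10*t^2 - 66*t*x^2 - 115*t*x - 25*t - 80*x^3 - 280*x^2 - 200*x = -t^3 + t^2*(-15*x - 17) + t*(-66*x^2 - 191*x - 32) - 80*x^3 - 404*x^2 - 454*x + 140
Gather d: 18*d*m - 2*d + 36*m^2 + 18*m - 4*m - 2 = d*(18*m - 2) + 36*m^2 + 14*m - 2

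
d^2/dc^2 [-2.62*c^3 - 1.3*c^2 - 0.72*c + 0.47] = -15.72*c - 2.6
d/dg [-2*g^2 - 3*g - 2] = -4*g - 3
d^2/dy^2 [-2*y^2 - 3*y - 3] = -4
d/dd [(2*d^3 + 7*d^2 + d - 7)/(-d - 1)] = (-4*d^3 - 13*d^2 - 14*d - 8)/(d^2 + 2*d + 1)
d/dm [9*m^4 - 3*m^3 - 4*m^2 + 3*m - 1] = 36*m^3 - 9*m^2 - 8*m + 3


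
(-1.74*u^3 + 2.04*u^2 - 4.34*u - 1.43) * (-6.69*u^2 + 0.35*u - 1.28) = 11.6406*u^5 - 14.2566*u^4 + 31.9758*u^3 + 5.4365*u^2 + 5.0547*u + 1.8304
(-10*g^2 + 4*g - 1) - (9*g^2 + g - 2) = -19*g^2 + 3*g + 1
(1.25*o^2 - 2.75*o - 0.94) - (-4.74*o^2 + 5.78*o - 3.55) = 5.99*o^2 - 8.53*o + 2.61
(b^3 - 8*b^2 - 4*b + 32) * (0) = 0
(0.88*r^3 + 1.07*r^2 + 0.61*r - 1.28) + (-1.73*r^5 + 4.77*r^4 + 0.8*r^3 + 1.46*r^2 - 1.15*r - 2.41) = -1.73*r^5 + 4.77*r^4 + 1.68*r^3 + 2.53*r^2 - 0.54*r - 3.69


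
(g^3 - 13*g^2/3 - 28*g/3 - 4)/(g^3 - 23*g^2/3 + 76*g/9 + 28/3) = 3*(g + 1)/(3*g - 7)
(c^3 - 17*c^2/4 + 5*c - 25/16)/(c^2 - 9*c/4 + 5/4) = (c^2 - 3*c + 5/4)/(c - 1)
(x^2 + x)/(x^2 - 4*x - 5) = x/(x - 5)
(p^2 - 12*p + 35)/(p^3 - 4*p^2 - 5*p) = (p - 7)/(p*(p + 1))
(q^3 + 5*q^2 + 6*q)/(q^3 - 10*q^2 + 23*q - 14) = q*(q^2 + 5*q + 6)/(q^3 - 10*q^2 + 23*q - 14)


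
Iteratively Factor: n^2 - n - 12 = (n + 3)*(n - 4)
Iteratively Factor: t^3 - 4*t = (t + 2)*(t^2 - 2*t) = t*(t + 2)*(t - 2)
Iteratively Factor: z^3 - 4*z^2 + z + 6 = (z - 3)*(z^2 - z - 2) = (z - 3)*(z + 1)*(z - 2)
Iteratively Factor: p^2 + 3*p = (p)*(p + 3)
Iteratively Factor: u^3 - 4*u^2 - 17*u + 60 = (u + 4)*(u^2 - 8*u + 15) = (u - 3)*(u + 4)*(u - 5)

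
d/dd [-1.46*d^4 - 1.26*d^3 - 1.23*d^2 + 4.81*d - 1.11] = -5.84*d^3 - 3.78*d^2 - 2.46*d + 4.81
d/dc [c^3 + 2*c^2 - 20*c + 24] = 3*c^2 + 4*c - 20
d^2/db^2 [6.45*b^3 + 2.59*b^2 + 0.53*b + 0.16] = 38.7*b + 5.18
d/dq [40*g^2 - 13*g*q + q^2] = -13*g + 2*q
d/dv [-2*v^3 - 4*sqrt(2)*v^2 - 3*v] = -6*v^2 - 8*sqrt(2)*v - 3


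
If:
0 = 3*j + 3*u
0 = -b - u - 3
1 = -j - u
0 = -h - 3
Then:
No Solution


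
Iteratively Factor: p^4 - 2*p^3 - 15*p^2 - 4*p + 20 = (p + 2)*(p^3 - 4*p^2 - 7*p + 10) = (p - 5)*(p + 2)*(p^2 + p - 2) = (p - 5)*(p + 2)^2*(p - 1)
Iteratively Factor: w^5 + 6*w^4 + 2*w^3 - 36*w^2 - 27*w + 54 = (w + 3)*(w^4 + 3*w^3 - 7*w^2 - 15*w + 18) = (w - 1)*(w + 3)*(w^3 + 4*w^2 - 3*w - 18) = (w - 2)*(w - 1)*(w + 3)*(w^2 + 6*w + 9) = (w - 2)*(w - 1)*(w + 3)^2*(w + 3)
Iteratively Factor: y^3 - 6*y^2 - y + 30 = (y - 3)*(y^2 - 3*y - 10) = (y - 3)*(y + 2)*(y - 5)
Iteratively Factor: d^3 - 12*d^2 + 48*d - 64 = (d - 4)*(d^2 - 8*d + 16) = (d - 4)^2*(d - 4)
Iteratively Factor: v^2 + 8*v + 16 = (v + 4)*(v + 4)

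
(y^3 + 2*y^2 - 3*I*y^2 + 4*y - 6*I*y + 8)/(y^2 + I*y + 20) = (y^2 + y*(2 + I) + 2*I)/(y + 5*I)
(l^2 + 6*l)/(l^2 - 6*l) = (l + 6)/(l - 6)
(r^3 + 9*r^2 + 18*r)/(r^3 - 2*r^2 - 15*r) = (r + 6)/(r - 5)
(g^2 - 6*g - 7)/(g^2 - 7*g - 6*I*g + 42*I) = (g + 1)/(g - 6*I)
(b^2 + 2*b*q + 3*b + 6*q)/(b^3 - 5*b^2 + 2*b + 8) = (b^2 + 2*b*q + 3*b + 6*q)/(b^3 - 5*b^2 + 2*b + 8)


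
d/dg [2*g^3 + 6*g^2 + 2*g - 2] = 6*g^2 + 12*g + 2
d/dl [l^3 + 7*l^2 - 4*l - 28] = 3*l^2 + 14*l - 4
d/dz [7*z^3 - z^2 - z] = 21*z^2 - 2*z - 1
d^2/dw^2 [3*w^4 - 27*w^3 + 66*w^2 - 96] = 36*w^2 - 162*w + 132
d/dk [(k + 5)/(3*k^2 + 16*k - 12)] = (3*k^2 + 16*k - 2*(k + 5)*(3*k + 8) - 12)/(3*k^2 + 16*k - 12)^2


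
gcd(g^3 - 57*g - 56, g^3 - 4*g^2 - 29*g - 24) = g^2 - 7*g - 8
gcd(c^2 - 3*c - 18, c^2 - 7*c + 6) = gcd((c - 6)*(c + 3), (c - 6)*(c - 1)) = c - 6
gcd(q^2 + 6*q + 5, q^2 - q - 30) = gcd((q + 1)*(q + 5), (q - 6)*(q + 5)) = q + 5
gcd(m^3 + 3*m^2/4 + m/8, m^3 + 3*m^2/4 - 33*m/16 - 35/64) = m + 1/4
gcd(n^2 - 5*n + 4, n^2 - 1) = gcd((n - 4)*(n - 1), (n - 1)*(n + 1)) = n - 1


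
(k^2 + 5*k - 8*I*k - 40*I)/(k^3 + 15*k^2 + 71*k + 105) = (k - 8*I)/(k^2 + 10*k + 21)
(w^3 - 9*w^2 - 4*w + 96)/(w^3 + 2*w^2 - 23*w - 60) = (w^2 - 12*w + 32)/(w^2 - w - 20)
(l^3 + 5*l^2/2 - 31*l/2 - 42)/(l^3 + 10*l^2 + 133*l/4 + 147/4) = 2*(l - 4)/(2*l + 7)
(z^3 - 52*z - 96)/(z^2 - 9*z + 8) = (z^2 + 8*z + 12)/(z - 1)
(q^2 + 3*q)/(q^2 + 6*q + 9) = q/(q + 3)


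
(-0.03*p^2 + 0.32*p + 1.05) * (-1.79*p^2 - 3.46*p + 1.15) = 0.0537*p^4 - 0.469*p^3 - 3.0212*p^2 - 3.265*p + 1.2075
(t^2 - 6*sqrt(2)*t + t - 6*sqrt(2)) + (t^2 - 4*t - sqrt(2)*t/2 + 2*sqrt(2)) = 2*t^2 - 13*sqrt(2)*t/2 - 3*t - 4*sqrt(2)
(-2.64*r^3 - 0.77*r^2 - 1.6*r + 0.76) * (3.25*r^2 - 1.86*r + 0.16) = -8.58*r^5 + 2.4079*r^4 - 4.1902*r^3 + 5.3228*r^2 - 1.6696*r + 0.1216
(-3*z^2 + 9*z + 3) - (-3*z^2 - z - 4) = 10*z + 7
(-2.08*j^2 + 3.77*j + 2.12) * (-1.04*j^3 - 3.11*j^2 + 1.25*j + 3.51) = 2.1632*j^5 + 2.548*j^4 - 16.5295*j^3 - 9.1815*j^2 + 15.8827*j + 7.4412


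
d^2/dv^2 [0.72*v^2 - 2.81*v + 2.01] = 1.44000000000000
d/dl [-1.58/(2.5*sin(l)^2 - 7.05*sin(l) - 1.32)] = (7.9*sin(l) - 11.139)*cos(l)/(-2.5*sin(l)^2 + 7.05*sin(l) + 1.32)^2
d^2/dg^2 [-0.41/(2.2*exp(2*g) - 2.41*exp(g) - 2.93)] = ((3.608*exp(g) - 0.9881)*(-2.2*exp(2*g) + 2.41*exp(g) + 2.93) + 0.41*(4.4*exp(g) - 2.41)*(8.8*exp(g) - 4.82)*exp(g))*exp(g)/(-2.2*exp(2*g) + 2.41*exp(g) + 2.93)^3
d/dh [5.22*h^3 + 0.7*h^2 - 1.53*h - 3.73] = 15.66*h^2 + 1.4*h - 1.53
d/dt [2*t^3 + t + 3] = 6*t^2 + 1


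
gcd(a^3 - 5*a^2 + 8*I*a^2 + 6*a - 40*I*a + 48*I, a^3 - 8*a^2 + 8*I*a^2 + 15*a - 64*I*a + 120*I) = a^2 + a*(-3 + 8*I) - 24*I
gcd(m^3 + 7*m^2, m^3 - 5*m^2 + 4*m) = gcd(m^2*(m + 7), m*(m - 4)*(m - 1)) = m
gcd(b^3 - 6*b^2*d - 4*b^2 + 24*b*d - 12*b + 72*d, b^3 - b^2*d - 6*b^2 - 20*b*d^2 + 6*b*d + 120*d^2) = b - 6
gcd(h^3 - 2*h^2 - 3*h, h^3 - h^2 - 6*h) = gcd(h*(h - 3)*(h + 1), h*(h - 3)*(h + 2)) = h^2 - 3*h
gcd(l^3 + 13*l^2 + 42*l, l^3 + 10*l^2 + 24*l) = l^2 + 6*l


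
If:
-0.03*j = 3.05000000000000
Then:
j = -101.67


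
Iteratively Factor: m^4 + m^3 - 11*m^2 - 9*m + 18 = (m - 1)*(m^3 + 2*m^2 - 9*m - 18) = (m - 1)*(m + 3)*(m^2 - m - 6) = (m - 1)*(m + 2)*(m + 3)*(m - 3)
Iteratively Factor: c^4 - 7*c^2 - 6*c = (c + 2)*(c^3 - 2*c^2 - 3*c) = c*(c + 2)*(c^2 - 2*c - 3) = c*(c - 3)*(c + 2)*(c + 1)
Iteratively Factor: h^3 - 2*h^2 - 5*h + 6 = (h + 2)*(h^2 - 4*h + 3) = (h - 3)*(h + 2)*(h - 1)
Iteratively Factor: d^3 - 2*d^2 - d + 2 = (d - 1)*(d^2 - d - 2) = (d - 2)*(d - 1)*(d + 1)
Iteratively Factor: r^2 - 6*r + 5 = (r - 1)*(r - 5)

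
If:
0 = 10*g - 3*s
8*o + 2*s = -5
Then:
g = 3*s/10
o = -s/4 - 5/8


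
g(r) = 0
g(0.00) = 0.00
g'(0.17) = 0.00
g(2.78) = 0.00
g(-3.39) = 0.00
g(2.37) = 0.00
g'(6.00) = 0.00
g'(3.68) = 0.00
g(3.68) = 0.00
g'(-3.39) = 0.00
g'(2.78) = 0.00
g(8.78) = 0.00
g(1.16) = 0.00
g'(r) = 0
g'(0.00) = 0.00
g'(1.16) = 0.00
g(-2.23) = 0.00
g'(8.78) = 0.00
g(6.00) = 0.00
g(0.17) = 0.00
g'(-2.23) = 0.00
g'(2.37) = 0.00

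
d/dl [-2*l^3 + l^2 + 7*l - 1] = -6*l^2 + 2*l + 7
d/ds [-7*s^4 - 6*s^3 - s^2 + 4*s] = -28*s^3 - 18*s^2 - 2*s + 4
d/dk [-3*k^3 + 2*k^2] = k*(4 - 9*k)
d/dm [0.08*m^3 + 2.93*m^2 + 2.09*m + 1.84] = 0.24*m^2 + 5.86*m + 2.09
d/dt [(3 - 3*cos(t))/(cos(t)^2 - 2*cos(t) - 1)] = 3*(sin(t)^2 + 2*cos(t) - 4)*sin(t)/(sin(t)^2 + 2*cos(t))^2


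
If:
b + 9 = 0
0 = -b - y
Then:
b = -9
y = 9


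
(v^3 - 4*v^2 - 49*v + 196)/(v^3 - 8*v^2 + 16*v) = (v^2 - 49)/(v*(v - 4))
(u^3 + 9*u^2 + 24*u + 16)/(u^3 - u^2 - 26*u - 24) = (u + 4)/(u - 6)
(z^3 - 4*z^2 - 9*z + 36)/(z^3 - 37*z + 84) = (z + 3)/(z + 7)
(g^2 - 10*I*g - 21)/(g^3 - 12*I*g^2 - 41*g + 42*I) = 1/(g - 2*I)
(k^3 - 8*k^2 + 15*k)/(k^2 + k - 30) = k*(k - 3)/(k + 6)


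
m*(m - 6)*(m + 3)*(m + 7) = m^4 + 4*m^3 - 39*m^2 - 126*m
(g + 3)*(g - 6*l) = g^2 - 6*g*l + 3*g - 18*l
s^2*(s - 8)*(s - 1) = s^4 - 9*s^3 + 8*s^2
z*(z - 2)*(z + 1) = z^3 - z^2 - 2*z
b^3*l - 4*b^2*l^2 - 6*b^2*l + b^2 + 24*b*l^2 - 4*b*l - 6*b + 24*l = (b - 6)*(b - 4*l)*(b*l + 1)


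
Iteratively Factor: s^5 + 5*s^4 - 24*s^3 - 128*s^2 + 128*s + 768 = (s - 3)*(s^4 + 8*s^3 - 128*s - 256) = (s - 3)*(s + 4)*(s^3 + 4*s^2 - 16*s - 64) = (s - 4)*(s - 3)*(s + 4)*(s^2 + 8*s + 16) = (s - 4)*(s - 3)*(s + 4)^2*(s + 4)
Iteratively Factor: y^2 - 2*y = (y)*(y - 2)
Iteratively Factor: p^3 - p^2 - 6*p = (p - 3)*(p^2 + 2*p) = p*(p - 3)*(p + 2)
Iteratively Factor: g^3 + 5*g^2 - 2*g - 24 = (g + 4)*(g^2 + g - 6) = (g + 3)*(g + 4)*(g - 2)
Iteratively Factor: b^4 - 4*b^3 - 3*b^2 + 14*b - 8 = (b + 2)*(b^3 - 6*b^2 + 9*b - 4) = (b - 1)*(b + 2)*(b^2 - 5*b + 4) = (b - 4)*(b - 1)*(b + 2)*(b - 1)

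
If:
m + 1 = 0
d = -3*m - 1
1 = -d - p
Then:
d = 2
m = -1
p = -3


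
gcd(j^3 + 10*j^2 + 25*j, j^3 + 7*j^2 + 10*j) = j^2 + 5*j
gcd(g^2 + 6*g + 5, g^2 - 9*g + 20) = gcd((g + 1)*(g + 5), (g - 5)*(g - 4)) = 1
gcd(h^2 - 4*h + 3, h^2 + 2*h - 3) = h - 1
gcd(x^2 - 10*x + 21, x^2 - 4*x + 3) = x - 3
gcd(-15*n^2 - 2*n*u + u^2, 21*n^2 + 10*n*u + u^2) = 3*n + u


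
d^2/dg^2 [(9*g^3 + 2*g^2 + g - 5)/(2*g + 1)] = 2*(36*g^3 + 54*g^2 + 27*g - 20)/(8*g^3 + 12*g^2 + 6*g + 1)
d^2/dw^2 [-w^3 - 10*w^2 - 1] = -6*w - 20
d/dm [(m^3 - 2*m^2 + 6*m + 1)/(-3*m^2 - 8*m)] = (-3*m^4 - 16*m^3 + 34*m^2 + 6*m + 8)/(m^2*(9*m^2 + 48*m + 64))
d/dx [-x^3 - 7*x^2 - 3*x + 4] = -3*x^2 - 14*x - 3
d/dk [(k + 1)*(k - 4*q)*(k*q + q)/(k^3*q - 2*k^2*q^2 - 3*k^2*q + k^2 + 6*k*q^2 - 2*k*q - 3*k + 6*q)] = q*(k + 1)*((k + 1)*(k - 4*q)*(-3*k^2*q + 4*k*q^2 + 6*k*q - 2*k - 6*q^2 + 2*q + 3) + (3*k - 8*q + 1)*(k^3*q - 2*k^2*q^2 - 3*k^2*q + k^2 + 6*k*q^2 - 2*k*q - 3*k + 6*q))/(k^3*q - 2*k^2*q^2 - 3*k^2*q + k^2 + 6*k*q^2 - 2*k*q - 3*k + 6*q)^2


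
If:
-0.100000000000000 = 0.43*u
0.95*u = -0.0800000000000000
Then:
No Solution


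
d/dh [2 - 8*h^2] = -16*h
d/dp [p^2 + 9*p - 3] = 2*p + 9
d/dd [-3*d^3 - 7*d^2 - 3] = d*(-9*d - 14)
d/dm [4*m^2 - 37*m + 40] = 8*m - 37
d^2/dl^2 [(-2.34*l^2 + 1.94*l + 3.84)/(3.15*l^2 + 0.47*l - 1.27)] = (45.42804*l^3 + 172.44738*l^2 + 80.67654*l + 27.187952)/(31.255875*l^6 + 13.990725*l^5 - 35.71722*l^4 - 11.177587*l^3 + 14.400276*l^2 + 2.274189*l - 2.048383)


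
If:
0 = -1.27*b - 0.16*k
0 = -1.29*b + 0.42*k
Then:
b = 0.00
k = 0.00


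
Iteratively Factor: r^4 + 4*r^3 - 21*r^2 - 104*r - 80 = (r + 4)*(r^3 - 21*r - 20) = (r - 5)*(r + 4)*(r^2 + 5*r + 4) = (r - 5)*(r + 4)^2*(r + 1)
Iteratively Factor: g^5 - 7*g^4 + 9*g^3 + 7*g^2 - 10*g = (g - 1)*(g^4 - 6*g^3 + 3*g^2 + 10*g) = (g - 1)*(g + 1)*(g^3 - 7*g^2 + 10*g) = g*(g - 1)*(g + 1)*(g^2 - 7*g + 10) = g*(g - 2)*(g - 1)*(g + 1)*(g - 5)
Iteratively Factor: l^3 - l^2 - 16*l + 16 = (l - 1)*(l^2 - 16) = (l - 1)*(l + 4)*(l - 4)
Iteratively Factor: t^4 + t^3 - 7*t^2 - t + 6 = (t - 1)*(t^3 + 2*t^2 - 5*t - 6) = (t - 1)*(t + 1)*(t^2 + t - 6) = (t - 1)*(t + 1)*(t + 3)*(t - 2)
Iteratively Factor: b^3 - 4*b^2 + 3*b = (b - 1)*(b^2 - 3*b) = b*(b - 1)*(b - 3)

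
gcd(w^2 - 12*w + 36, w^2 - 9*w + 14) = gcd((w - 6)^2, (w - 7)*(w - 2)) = 1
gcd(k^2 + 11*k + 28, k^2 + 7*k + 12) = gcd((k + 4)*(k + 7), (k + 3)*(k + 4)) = k + 4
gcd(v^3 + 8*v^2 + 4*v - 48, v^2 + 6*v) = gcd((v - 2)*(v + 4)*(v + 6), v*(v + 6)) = v + 6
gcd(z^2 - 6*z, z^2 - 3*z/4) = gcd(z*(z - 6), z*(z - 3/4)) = z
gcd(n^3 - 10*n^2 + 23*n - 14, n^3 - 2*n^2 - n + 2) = n^2 - 3*n + 2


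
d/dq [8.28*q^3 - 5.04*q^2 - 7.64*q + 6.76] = 24.84*q^2 - 10.08*q - 7.64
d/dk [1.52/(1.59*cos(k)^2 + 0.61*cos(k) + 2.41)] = (4.8336*cos(k) + 0.9272)*sin(k)/(1.59*cos(k)^2 + 0.61*cos(k) + 2.41)^2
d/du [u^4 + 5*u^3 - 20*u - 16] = 4*u^3 + 15*u^2 - 20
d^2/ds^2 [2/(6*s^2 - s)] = 4*(-6*s*(6*s - 1) + (12*s - 1)^2)/(s^3*(6*s - 1)^3)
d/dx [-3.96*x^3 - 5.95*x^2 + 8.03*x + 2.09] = -11.88*x^2 - 11.9*x + 8.03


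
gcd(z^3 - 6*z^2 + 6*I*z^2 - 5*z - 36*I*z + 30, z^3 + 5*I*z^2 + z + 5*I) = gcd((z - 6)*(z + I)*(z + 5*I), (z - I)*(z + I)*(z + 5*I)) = z^2 + 6*I*z - 5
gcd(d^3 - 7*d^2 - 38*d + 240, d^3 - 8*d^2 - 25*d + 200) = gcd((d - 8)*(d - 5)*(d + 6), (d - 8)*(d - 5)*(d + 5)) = d^2 - 13*d + 40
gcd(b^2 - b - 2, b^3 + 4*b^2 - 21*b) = 1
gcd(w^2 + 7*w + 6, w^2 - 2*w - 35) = 1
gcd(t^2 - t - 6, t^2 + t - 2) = t + 2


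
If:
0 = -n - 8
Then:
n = -8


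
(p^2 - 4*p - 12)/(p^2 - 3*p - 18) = (p + 2)/(p + 3)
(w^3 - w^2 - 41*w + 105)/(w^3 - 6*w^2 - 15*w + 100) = (w^2 + 4*w - 21)/(w^2 - w - 20)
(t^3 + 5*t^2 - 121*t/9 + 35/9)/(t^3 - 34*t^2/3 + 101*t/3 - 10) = (3*t^2 + 16*t - 35)/(3*(t^2 - 11*t + 30))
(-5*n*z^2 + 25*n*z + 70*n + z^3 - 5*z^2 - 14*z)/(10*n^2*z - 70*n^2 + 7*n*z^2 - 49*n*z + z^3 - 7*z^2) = (-5*n*z - 10*n + z^2 + 2*z)/(10*n^2 + 7*n*z + z^2)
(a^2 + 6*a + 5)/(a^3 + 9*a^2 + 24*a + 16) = (a + 5)/(a^2 + 8*a + 16)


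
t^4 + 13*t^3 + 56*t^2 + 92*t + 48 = (t + 1)*(t + 2)*(t + 4)*(t + 6)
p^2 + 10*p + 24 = (p + 4)*(p + 6)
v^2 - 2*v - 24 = (v - 6)*(v + 4)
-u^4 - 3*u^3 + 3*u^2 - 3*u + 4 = (u + 4)*(u - I)*(-I*u + 1)*(-I*u + I)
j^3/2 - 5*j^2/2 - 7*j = j*(j/2 + 1)*(j - 7)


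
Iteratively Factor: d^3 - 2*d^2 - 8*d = (d)*(d^2 - 2*d - 8) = d*(d - 4)*(d + 2)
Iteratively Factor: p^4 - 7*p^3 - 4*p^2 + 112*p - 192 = (p - 3)*(p^3 - 4*p^2 - 16*p + 64) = (p - 3)*(p + 4)*(p^2 - 8*p + 16) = (p - 4)*(p - 3)*(p + 4)*(p - 4)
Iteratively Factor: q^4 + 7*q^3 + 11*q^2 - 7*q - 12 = (q + 3)*(q^3 + 4*q^2 - q - 4) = (q + 3)*(q + 4)*(q^2 - 1) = (q - 1)*(q + 3)*(q + 4)*(q + 1)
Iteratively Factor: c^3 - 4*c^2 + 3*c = (c - 1)*(c^2 - 3*c) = (c - 3)*(c - 1)*(c)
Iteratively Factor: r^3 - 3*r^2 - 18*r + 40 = (r - 5)*(r^2 + 2*r - 8) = (r - 5)*(r - 2)*(r + 4)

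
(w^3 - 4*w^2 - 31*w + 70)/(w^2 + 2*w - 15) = (w^2 - 9*w + 14)/(w - 3)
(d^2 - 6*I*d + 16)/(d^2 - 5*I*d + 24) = (d + 2*I)/(d + 3*I)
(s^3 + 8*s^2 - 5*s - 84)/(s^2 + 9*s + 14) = (s^2 + s - 12)/(s + 2)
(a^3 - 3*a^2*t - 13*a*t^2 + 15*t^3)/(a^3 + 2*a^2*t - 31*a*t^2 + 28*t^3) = (-a^2 + 2*a*t + 15*t^2)/(-a^2 - 3*a*t + 28*t^2)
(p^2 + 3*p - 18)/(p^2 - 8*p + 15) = (p + 6)/(p - 5)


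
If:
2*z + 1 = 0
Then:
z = -1/2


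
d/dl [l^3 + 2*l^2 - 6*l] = 3*l^2 + 4*l - 6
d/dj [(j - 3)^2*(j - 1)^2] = 4*(j - 3)*(j - 2)*(j - 1)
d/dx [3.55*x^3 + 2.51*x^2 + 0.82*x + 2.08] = 10.65*x^2 + 5.02*x + 0.82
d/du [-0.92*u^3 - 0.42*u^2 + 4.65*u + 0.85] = -2.76*u^2 - 0.84*u + 4.65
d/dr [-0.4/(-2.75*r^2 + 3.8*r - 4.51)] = (1.52 - 2.2*r)/(2.75*r^2 - 3.8*r + 4.51)^2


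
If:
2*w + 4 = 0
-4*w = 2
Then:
No Solution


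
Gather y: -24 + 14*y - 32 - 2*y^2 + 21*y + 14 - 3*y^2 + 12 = -5*y^2 + 35*y - 30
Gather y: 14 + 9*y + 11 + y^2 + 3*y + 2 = y^2 + 12*y + 27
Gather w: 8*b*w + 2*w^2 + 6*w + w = 2*w^2 + w*(8*b + 7)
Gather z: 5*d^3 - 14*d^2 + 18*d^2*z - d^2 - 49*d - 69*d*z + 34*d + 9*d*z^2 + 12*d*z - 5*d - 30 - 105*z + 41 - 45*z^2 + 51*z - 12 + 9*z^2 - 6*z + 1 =5*d^3 - 15*d^2 - 20*d + z^2*(9*d - 36) + z*(18*d^2 - 57*d - 60)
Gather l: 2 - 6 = -4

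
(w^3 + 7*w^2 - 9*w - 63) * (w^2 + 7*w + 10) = w^5 + 14*w^4 + 50*w^3 - 56*w^2 - 531*w - 630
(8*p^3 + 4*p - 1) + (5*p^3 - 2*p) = 13*p^3 + 2*p - 1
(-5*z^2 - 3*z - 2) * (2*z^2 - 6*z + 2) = -10*z^4 + 24*z^3 + 4*z^2 + 6*z - 4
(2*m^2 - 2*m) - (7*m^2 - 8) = -5*m^2 - 2*m + 8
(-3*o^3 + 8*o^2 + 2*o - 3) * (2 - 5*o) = 15*o^4 - 46*o^3 + 6*o^2 + 19*o - 6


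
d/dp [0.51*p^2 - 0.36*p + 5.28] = 1.02*p - 0.36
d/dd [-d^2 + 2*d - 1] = 2 - 2*d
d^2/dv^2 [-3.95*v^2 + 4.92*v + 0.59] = -7.90000000000000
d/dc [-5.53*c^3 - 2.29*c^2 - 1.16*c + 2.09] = -16.59*c^2 - 4.58*c - 1.16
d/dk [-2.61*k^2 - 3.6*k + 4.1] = -5.22*k - 3.6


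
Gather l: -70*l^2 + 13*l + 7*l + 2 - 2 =-70*l^2 + 20*l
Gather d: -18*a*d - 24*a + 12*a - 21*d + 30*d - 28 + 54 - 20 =-12*a + d*(9 - 18*a) + 6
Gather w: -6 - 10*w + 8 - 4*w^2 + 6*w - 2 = -4*w^2 - 4*w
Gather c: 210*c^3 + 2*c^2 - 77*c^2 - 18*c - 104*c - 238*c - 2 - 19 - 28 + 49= 210*c^3 - 75*c^2 - 360*c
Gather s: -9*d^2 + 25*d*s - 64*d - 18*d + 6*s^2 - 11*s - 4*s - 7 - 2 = -9*d^2 - 82*d + 6*s^2 + s*(25*d - 15) - 9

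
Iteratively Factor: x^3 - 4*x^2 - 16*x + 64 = (x - 4)*(x^2 - 16) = (x - 4)*(x + 4)*(x - 4)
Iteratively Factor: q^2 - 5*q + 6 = (q - 2)*(q - 3)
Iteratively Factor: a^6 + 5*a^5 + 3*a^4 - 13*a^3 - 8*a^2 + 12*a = (a - 1)*(a^5 + 6*a^4 + 9*a^3 - 4*a^2 - 12*a) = (a - 1)*(a + 3)*(a^4 + 3*a^3 - 4*a) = (a - 1)*(a + 2)*(a + 3)*(a^3 + a^2 - 2*a) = a*(a - 1)*(a + 2)*(a + 3)*(a^2 + a - 2) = a*(a - 1)*(a + 2)^2*(a + 3)*(a - 1)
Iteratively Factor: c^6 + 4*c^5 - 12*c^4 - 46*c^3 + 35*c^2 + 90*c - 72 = (c + 3)*(c^5 + c^4 - 15*c^3 - c^2 + 38*c - 24) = (c + 3)*(c + 4)*(c^4 - 3*c^3 - 3*c^2 + 11*c - 6) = (c + 2)*(c + 3)*(c + 4)*(c^3 - 5*c^2 + 7*c - 3) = (c - 1)*(c + 2)*(c + 3)*(c + 4)*(c^2 - 4*c + 3) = (c - 1)^2*(c + 2)*(c + 3)*(c + 4)*(c - 3)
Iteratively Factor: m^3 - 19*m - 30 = (m + 3)*(m^2 - 3*m - 10) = (m + 2)*(m + 3)*(m - 5)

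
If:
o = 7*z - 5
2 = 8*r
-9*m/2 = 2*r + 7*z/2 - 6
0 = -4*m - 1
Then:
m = -1/4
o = 33/4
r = 1/4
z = 53/28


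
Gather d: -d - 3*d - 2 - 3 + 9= 4 - 4*d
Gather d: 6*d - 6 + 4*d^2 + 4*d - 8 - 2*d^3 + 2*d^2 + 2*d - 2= -2*d^3 + 6*d^2 + 12*d - 16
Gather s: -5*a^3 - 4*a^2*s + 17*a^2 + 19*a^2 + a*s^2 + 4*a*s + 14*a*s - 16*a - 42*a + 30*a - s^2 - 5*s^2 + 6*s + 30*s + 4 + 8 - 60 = -5*a^3 + 36*a^2 - 28*a + s^2*(a - 6) + s*(-4*a^2 + 18*a + 36) - 48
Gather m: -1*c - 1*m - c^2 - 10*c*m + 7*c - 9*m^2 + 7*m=-c^2 + 6*c - 9*m^2 + m*(6 - 10*c)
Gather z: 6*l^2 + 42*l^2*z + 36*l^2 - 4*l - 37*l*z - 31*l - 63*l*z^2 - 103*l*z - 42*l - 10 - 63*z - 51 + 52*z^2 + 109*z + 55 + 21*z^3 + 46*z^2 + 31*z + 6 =42*l^2 - 77*l + 21*z^3 + z^2*(98 - 63*l) + z*(42*l^2 - 140*l + 77)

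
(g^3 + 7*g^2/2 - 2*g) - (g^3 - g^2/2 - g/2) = 4*g^2 - 3*g/2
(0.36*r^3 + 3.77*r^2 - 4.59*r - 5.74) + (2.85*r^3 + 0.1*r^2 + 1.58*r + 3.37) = 3.21*r^3 + 3.87*r^2 - 3.01*r - 2.37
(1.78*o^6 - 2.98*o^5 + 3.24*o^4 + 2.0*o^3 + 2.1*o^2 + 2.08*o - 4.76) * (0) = 0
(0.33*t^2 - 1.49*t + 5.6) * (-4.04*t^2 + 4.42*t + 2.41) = -1.3332*t^4 + 7.4782*t^3 - 28.4145*t^2 + 21.1611*t + 13.496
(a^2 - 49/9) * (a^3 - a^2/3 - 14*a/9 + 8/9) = a^5 - a^4/3 - 7*a^3 + 73*a^2/27 + 686*a/81 - 392/81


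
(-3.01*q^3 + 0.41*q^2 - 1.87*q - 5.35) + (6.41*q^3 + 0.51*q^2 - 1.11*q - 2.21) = 3.4*q^3 + 0.92*q^2 - 2.98*q - 7.56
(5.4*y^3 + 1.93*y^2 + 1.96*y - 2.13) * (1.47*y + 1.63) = 7.938*y^4 + 11.6391*y^3 + 6.0271*y^2 + 0.0636999999999999*y - 3.4719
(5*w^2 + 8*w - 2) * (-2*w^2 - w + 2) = -10*w^4 - 21*w^3 + 6*w^2 + 18*w - 4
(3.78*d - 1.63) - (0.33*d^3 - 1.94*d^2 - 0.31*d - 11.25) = -0.33*d^3 + 1.94*d^2 + 4.09*d + 9.62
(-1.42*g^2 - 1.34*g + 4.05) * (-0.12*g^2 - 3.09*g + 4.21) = 0.1704*g^4 + 4.5486*g^3 - 2.3236*g^2 - 18.1559*g + 17.0505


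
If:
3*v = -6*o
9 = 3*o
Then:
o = 3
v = -6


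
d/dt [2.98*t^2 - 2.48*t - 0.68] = 5.96*t - 2.48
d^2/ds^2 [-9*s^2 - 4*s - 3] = -18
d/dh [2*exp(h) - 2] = 2*exp(h)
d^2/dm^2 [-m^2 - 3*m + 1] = -2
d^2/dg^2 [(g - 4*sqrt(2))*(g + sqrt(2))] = 2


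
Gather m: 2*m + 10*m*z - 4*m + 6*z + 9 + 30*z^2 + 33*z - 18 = m*(10*z - 2) + 30*z^2 + 39*z - 9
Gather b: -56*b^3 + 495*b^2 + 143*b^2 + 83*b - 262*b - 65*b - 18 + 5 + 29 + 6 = -56*b^3 + 638*b^2 - 244*b + 22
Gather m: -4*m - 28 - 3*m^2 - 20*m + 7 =-3*m^2 - 24*m - 21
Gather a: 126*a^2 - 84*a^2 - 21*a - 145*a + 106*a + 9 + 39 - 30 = 42*a^2 - 60*a + 18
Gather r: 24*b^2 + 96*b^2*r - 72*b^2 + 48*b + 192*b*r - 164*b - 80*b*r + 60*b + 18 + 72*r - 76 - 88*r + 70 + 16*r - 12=-48*b^2 - 56*b + r*(96*b^2 + 112*b)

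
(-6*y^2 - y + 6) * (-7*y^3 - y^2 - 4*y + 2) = 42*y^5 + 13*y^4 - 17*y^3 - 14*y^2 - 26*y + 12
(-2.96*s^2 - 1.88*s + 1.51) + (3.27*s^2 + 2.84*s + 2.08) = 0.31*s^2 + 0.96*s + 3.59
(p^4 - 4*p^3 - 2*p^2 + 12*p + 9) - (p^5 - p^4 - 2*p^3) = -p^5 + 2*p^4 - 2*p^3 - 2*p^2 + 12*p + 9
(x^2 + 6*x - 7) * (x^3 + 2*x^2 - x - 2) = x^5 + 8*x^4 + 4*x^3 - 22*x^2 - 5*x + 14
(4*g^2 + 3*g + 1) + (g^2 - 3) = 5*g^2 + 3*g - 2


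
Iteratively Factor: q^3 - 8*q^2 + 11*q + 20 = (q - 4)*(q^2 - 4*q - 5) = (q - 4)*(q + 1)*(q - 5)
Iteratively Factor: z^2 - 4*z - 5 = (z - 5)*(z + 1)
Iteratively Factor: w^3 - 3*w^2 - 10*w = (w)*(w^2 - 3*w - 10) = w*(w - 5)*(w + 2)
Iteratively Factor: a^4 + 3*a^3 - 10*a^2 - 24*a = (a + 4)*(a^3 - a^2 - 6*a) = (a - 3)*(a + 4)*(a^2 + 2*a) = a*(a - 3)*(a + 4)*(a + 2)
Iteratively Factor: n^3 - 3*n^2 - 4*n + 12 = (n - 2)*(n^2 - n - 6) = (n - 2)*(n + 2)*(n - 3)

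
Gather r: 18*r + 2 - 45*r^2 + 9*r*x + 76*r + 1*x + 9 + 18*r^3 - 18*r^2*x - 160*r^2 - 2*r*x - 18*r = 18*r^3 + r^2*(-18*x - 205) + r*(7*x + 76) + x + 11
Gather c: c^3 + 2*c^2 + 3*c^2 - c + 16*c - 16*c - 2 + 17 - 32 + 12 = c^3 + 5*c^2 - c - 5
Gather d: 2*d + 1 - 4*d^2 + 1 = -4*d^2 + 2*d + 2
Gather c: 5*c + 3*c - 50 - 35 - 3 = 8*c - 88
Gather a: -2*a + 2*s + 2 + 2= -2*a + 2*s + 4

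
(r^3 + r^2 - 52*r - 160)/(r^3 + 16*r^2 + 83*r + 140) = (r - 8)/(r + 7)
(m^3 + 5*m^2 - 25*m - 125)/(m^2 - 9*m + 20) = (m^2 + 10*m + 25)/(m - 4)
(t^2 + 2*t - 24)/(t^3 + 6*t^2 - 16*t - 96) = 1/(t + 4)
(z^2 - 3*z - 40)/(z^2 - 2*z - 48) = (z + 5)/(z + 6)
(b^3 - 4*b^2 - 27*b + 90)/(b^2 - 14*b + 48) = (b^2 + 2*b - 15)/(b - 8)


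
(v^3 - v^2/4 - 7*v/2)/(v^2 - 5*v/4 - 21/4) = v*(v - 2)/(v - 3)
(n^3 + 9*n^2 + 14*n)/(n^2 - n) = (n^2 + 9*n + 14)/(n - 1)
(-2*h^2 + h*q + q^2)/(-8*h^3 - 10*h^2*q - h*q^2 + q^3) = (-h + q)/(-4*h^2 - 3*h*q + q^2)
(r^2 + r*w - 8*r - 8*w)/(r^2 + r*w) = (r - 8)/r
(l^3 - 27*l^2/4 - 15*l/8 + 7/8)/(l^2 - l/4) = l - 13/2 - 7/(2*l)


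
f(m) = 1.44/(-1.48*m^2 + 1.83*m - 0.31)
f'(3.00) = 0.15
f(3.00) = -0.18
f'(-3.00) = -0.04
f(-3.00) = -0.08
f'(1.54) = 3.92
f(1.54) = -1.44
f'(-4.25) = -0.02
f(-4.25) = -0.04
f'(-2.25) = -0.09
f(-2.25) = -0.12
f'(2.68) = 0.24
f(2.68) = -0.24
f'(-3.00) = -0.04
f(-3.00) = -0.08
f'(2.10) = 0.70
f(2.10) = -0.48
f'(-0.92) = -0.62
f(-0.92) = -0.44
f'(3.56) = 0.08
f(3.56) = -0.11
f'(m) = 1.44*(2.96*m - 1.83)/(-1.48*m^2 + 1.83*m - 0.31)^2 = (4.2624*m - 2.6352)/(1.48*m^2 - 1.83*m + 0.31)^2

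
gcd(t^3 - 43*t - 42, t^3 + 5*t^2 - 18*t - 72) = t + 6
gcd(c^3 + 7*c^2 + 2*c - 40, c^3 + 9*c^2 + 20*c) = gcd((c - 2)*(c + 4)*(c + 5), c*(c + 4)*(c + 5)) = c^2 + 9*c + 20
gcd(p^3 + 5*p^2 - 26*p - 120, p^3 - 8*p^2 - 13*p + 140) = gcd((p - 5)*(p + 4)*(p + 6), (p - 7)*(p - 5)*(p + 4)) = p^2 - p - 20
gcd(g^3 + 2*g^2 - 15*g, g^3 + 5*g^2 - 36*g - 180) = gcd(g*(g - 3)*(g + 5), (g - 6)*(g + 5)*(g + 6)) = g + 5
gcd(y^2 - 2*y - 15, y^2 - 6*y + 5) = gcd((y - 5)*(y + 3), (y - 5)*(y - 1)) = y - 5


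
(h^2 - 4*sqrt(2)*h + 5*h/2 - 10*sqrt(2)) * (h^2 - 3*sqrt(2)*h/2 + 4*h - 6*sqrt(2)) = h^4 - 11*sqrt(2)*h^3/2 + 13*h^3/2 - 143*sqrt(2)*h^2/4 + 22*h^2 - 55*sqrt(2)*h + 78*h + 120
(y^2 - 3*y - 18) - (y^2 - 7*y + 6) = 4*y - 24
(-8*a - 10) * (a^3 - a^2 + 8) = -8*a^4 - 2*a^3 + 10*a^2 - 64*a - 80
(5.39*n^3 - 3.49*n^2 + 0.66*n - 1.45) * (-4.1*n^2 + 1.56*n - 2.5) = -22.099*n^5 + 22.7174*n^4 - 21.6254*n^3 + 15.6996*n^2 - 3.912*n + 3.625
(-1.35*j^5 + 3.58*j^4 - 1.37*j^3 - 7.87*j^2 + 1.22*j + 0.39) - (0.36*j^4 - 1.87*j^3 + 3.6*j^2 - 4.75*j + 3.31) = -1.35*j^5 + 3.22*j^4 + 0.5*j^3 - 11.47*j^2 + 5.97*j - 2.92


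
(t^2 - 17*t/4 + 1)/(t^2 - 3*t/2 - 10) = (4*t - 1)/(2*(2*t + 5))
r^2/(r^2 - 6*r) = r/(r - 6)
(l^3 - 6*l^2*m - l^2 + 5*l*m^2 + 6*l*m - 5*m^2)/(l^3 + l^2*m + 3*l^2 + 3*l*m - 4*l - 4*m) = (l^2 - 6*l*m + 5*m^2)/(l^2 + l*m + 4*l + 4*m)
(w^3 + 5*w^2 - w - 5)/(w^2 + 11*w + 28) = (w^3 + 5*w^2 - w - 5)/(w^2 + 11*w + 28)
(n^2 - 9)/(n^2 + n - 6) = (n - 3)/(n - 2)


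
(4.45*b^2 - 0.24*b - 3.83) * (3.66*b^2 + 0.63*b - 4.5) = 16.287*b^4 + 1.9251*b^3 - 34.194*b^2 - 1.3329*b + 17.235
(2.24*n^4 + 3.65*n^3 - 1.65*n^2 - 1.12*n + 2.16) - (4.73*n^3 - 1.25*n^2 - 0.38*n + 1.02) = 2.24*n^4 - 1.08*n^3 - 0.4*n^2 - 0.74*n + 1.14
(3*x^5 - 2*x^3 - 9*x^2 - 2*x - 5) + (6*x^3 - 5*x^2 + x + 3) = 3*x^5 + 4*x^3 - 14*x^2 - x - 2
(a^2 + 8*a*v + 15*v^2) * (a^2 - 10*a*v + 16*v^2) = a^4 - 2*a^3*v - 49*a^2*v^2 - 22*a*v^3 + 240*v^4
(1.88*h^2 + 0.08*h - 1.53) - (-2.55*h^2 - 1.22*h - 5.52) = 4.43*h^2 + 1.3*h + 3.99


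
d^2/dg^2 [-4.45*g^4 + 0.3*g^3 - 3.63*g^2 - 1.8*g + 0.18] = -53.4*g^2 + 1.8*g - 7.26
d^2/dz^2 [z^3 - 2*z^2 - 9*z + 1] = 6*z - 4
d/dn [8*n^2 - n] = 16*n - 1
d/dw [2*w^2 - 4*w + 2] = 4*w - 4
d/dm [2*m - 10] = 2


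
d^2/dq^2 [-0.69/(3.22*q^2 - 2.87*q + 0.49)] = (14.308392*q^2 - 12.753132*q - 0.69*(6.44*q - 2.87)*(12.88*q - 5.74) + 2.177364)/(3.22*q^2 - 2.87*q + 0.49)^3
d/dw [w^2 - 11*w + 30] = 2*w - 11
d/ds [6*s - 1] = 6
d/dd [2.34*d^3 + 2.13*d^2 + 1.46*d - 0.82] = 7.02*d^2 + 4.26*d + 1.46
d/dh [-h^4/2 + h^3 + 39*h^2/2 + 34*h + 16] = -2*h^3 + 3*h^2 + 39*h + 34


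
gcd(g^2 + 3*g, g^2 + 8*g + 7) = 1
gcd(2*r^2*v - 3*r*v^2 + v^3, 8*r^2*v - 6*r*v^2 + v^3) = 2*r*v - v^2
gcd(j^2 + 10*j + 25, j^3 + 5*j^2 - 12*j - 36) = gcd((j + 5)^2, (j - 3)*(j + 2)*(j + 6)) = 1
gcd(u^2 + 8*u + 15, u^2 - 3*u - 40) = u + 5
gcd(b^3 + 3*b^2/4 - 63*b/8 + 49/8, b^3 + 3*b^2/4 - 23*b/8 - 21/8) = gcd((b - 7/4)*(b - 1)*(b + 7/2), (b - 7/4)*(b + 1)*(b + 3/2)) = b - 7/4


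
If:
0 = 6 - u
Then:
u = 6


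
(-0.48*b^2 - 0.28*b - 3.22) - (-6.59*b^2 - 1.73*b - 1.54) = 6.11*b^2 + 1.45*b - 1.68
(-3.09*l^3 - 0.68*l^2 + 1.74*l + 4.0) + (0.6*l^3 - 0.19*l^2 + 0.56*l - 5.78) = -2.49*l^3 - 0.87*l^2 + 2.3*l - 1.78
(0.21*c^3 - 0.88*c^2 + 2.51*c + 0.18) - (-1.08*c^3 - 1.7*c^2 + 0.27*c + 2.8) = 1.29*c^3 + 0.82*c^2 + 2.24*c - 2.62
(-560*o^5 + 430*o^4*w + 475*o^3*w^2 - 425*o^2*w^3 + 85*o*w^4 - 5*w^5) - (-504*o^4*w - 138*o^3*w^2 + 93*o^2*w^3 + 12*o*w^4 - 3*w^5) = -560*o^5 + 934*o^4*w + 613*o^3*w^2 - 518*o^2*w^3 + 73*o*w^4 - 2*w^5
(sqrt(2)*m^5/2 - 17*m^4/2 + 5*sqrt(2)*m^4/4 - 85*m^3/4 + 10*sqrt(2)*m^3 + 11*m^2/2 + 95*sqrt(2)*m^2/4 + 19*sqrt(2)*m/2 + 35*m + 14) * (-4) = -2*sqrt(2)*m^5 - 5*sqrt(2)*m^4 + 34*m^4 - 40*sqrt(2)*m^3 + 85*m^3 - 95*sqrt(2)*m^2 - 22*m^2 - 140*m - 38*sqrt(2)*m - 56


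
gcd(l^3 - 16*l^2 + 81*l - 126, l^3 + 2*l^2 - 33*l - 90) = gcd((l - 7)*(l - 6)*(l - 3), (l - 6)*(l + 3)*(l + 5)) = l - 6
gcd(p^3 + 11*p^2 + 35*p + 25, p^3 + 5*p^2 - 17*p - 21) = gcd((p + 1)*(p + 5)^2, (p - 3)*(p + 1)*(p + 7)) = p + 1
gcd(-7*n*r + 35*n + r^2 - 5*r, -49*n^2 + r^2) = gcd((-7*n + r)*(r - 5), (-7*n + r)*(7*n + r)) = -7*n + r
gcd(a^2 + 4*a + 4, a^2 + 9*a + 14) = a + 2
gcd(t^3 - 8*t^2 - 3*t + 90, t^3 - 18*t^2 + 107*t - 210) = t^2 - 11*t + 30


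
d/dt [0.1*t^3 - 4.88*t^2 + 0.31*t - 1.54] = 0.3*t^2 - 9.76*t + 0.31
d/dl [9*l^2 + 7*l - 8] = 18*l + 7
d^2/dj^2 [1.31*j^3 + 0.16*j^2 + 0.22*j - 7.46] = 7.86*j + 0.32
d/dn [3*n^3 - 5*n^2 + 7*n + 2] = 9*n^2 - 10*n + 7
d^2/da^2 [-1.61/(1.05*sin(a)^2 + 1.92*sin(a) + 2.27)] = (7.1001*sin(a)^4 + 9.73728*sin(a)^3 - 20.064786*sin(a)^2 - 26.491584*sin(a) - 4.195338)/(1.05*sin(a)^2 + 1.92*sin(a) + 2.27)^3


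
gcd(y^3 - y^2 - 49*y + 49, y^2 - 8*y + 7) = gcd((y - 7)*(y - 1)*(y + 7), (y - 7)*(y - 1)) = y^2 - 8*y + 7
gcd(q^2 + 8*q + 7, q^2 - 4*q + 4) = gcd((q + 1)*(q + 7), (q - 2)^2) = 1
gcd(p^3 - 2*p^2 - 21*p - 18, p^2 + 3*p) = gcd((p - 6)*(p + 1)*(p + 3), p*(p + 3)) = p + 3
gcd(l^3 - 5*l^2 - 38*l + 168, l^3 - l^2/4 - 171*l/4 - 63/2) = l^2 - l - 42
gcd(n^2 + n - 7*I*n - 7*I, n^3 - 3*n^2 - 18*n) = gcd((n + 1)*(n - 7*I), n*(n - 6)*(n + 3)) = 1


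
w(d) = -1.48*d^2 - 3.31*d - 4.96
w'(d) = -2.96*d - 3.31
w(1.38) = -12.35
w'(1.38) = -7.39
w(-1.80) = -3.80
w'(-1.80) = 2.02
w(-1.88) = -3.97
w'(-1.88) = 2.25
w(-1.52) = -3.35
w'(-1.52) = 1.19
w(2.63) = -23.90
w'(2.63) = -11.09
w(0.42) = -6.61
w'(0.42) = -4.55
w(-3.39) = -10.75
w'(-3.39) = 6.72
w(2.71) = -24.80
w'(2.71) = -11.33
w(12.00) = -257.80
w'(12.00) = -38.83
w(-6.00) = -38.38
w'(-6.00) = 14.45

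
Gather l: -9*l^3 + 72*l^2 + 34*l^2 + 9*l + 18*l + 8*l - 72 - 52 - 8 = -9*l^3 + 106*l^2 + 35*l - 132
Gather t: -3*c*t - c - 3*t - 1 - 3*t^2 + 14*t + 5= -c - 3*t^2 + t*(11 - 3*c) + 4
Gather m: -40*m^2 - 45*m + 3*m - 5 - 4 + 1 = -40*m^2 - 42*m - 8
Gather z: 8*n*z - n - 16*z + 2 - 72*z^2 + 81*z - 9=-n - 72*z^2 + z*(8*n + 65) - 7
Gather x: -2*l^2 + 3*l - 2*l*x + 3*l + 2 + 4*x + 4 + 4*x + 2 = -2*l^2 + 6*l + x*(8 - 2*l) + 8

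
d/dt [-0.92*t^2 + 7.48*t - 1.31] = 7.48 - 1.84*t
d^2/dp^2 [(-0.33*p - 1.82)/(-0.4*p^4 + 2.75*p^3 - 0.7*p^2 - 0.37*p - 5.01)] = (0.6336*p^7 + 0.016*p^6 - 44.53185*p^5 + 170.23326*p^4 - 67.21001*p^3 + 5.03123999999999*p^2 + 146.33472*p - 13.490606)/(0.064*p^12 - 1.32*p^11 + 9.411*p^10 - 25.239275*p^9 + 16.43205*p^8 - 28.092525*p^7 + 118.314955*p^6 - 54.002145*p^5 + 7.18626*p^4 - 199.239632*p^3 + 54.767817*p^2 + 27.861111*p + 125.751501)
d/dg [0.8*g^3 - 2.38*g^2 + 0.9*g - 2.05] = 2.4*g^2 - 4.76*g + 0.9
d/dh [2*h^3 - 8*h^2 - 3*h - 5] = 6*h^2 - 16*h - 3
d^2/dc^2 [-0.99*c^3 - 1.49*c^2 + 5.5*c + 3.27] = -5.94*c - 2.98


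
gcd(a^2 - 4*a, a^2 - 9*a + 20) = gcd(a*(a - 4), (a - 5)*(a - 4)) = a - 4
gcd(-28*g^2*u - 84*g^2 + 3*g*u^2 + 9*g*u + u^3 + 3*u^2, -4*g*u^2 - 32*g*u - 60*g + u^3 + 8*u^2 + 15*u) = -4*g*u - 12*g + u^2 + 3*u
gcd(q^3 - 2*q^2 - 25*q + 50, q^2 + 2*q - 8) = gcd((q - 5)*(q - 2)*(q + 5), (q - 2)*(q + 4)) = q - 2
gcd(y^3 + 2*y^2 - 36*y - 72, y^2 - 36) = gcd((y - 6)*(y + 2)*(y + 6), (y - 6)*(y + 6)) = y^2 - 36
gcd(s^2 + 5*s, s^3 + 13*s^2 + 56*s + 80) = s + 5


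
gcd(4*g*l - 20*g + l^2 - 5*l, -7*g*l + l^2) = 1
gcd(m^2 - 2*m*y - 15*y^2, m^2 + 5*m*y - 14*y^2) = 1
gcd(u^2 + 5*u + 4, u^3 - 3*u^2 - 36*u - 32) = u^2 + 5*u + 4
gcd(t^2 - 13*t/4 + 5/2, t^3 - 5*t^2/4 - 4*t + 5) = t^2 - 13*t/4 + 5/2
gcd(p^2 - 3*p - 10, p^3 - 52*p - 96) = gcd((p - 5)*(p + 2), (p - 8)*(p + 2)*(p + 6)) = p + 2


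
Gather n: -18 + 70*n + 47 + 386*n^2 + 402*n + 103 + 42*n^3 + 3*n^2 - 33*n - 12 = 42*n^3 + 389*n^2 + 439*n + 120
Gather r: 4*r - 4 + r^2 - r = r^2 + 3*r - 4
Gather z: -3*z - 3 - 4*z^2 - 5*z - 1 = -4*z^2 - 8*z - 4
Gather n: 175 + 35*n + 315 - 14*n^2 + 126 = -14*n^2 + 35*n + 616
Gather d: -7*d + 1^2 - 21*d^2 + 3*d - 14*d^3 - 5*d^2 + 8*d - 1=-14*d^3 - 26*d^2 + 4*d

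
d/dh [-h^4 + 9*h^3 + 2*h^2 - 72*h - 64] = -4*h^3 + 27*h^2 + 4*h - 72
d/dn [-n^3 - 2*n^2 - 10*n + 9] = -3*n^2 - 4*n - 10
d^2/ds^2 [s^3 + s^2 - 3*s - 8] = 6*s + 2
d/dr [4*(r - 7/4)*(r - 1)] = 8*r - 11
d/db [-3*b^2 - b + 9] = -6*b - 1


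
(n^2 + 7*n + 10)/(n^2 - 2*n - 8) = (n + 5)/(n - 4)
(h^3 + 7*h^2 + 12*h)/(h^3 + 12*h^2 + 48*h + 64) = h*(h + 3)/(h^2 + 8*h + 16)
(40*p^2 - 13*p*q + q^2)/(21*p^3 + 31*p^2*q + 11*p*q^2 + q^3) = (40*p^2 - 13*p*q + q^2)/(21*p^3 + 31*p^2*q + 11*p*q^2 + q^3)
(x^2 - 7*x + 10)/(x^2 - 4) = (x - 5)/(x + 2)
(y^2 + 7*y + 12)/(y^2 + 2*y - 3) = (y + 4)/(y - 1)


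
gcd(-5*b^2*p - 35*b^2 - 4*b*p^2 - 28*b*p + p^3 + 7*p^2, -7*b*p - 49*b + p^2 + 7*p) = p + 7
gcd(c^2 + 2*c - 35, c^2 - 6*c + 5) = c - 5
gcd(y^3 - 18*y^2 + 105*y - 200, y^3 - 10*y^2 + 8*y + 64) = y - 8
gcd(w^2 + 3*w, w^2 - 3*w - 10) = 1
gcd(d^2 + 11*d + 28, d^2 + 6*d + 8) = d + 4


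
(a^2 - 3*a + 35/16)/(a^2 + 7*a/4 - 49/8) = (4*a - 5)/(2*(2*a + 7))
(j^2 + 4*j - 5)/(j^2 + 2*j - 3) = (j + 5)/(j + 3)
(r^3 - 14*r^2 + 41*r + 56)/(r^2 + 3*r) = (r^3 - 14*r^2 + 41*r + 56)/(r*(r + 3))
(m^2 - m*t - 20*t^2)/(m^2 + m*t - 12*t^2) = (-m + 5*t)/(-m + 3*t)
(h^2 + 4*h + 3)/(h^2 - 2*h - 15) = (h + 1)/(h - 5)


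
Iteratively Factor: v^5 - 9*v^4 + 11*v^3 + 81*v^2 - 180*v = (v - 5)*(v^4 - 4*v^3 - 9*v^2 + 36*v) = (v - 5)*(v - 3)*(v^3 - v^2 - 12*v) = (v - 5)*(v - 3)*(v + 3)*(v^2 - 4*v) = (v - 5)*(v - 4)*(v - 3)*(v + 3)*(v)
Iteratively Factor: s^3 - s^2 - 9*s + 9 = (s + 3)*(s^2 - 4*s + 3) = (s - 1)*(s + 3)*(s - 3)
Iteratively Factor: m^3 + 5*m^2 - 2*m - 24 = (m + 4)*(m^2 + m - 6) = (m - 2)*(m + 4)*(m + 3)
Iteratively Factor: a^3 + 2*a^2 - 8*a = (a - 2)*(a^2 + 4*a) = a*(a - 2)*(a + 4)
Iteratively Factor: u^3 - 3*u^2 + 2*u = (u - 1)*(u^2 - 2*u) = u*(u - 1)*(u - 2)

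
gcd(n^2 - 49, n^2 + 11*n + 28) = n + 7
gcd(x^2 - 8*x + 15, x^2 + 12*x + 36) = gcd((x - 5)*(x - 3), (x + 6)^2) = 1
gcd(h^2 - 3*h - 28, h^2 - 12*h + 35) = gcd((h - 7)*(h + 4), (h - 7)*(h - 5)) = h - 7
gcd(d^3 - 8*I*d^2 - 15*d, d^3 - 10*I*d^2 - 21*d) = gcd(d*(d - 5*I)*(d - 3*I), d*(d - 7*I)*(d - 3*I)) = d^2 - 3*I*d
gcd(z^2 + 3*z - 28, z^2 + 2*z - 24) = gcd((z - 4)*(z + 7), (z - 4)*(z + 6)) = z - 4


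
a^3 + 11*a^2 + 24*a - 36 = (a - 1)*(a + 6)^2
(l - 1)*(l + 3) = l^2 + 2*l - 3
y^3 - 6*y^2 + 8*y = y*(y - 4)*(y - 2)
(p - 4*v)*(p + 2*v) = p^2 - 2*p*v - 8*v^2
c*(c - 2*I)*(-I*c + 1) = -I*c^3 - c^2 - 2*I*c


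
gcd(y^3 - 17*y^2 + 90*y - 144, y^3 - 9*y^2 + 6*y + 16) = y - 8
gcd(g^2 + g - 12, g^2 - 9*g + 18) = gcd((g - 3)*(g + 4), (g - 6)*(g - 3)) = g - 3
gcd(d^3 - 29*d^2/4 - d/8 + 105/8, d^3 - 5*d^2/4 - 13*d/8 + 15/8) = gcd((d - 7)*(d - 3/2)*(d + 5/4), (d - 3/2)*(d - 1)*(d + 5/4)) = d^2 - d/4 - 15/8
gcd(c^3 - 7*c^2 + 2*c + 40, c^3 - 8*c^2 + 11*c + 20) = c^2 - 9*c + 20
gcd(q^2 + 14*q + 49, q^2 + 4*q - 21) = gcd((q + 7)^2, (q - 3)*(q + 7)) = q + 7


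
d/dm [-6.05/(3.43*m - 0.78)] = 20.7515/(3.43*m - 0.78)^2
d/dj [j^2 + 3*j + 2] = 2*j + 3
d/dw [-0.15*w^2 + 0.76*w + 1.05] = 0.76 - 0.3*w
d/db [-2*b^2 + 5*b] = 5 - 4*b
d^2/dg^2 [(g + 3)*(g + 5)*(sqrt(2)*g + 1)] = 6*sqrt(2)*g + 2 + 16*sqrt(2)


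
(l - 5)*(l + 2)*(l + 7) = l^3 + 4*l^2 - 31*l - 70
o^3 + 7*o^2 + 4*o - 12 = (o - 1)*(o + 2)*(o + 6)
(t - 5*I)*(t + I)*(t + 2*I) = t^3 - 2*I*t^2 + 13*t + 10*I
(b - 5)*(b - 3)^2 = b^3 - 11*b^2 + 39*b - 45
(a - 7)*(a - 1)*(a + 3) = a^3 - 5*a^2 - 17*a + 21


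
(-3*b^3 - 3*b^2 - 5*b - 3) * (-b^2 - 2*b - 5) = 3*b^5 + 9*b^4 + 26*b^3 + 28*b^2 + 31*b + 15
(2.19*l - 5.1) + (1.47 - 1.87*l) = 0.32*l - 3.63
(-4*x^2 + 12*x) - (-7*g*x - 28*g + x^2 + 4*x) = 7*g*x + 28*g - 5*x^2 + 8*x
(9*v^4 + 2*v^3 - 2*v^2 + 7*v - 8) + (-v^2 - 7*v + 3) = 9*v^4 + 2*v^3 - 3*v^2 - 5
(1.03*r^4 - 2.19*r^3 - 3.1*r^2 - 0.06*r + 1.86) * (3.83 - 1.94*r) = -1.9982*r^5 + 8.1935*r^4 - 2.3737*r^3 - 11.7566*r^2 - 3.8382*r + 7.1238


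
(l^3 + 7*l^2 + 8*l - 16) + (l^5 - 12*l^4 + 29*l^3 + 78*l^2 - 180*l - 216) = l^5 - 12*l^4 + 30*l^3 + 85*l^2 - 172*l - 232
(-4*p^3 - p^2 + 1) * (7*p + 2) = -28*p^4 - 15*p^3 - 2*p^2 + 7*p + 2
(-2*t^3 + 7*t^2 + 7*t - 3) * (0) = 0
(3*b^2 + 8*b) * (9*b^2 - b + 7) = 27*b^4 + 69*b^3 + 13*b^2 + 56*b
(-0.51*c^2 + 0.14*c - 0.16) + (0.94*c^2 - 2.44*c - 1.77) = 0.43*c^2 - 2.3*c - 1.93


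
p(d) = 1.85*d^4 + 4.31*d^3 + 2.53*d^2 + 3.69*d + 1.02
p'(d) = 7.4*d^3 + 12.93*d^2 + 5.06*d + 3.69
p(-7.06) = 3180.51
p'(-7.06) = -1991.58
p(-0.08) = 0.74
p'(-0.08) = 3.36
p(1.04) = 14.61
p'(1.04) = 31.26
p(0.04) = 1.17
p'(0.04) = 3.91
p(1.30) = 24.85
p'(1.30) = 48.38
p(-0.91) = -2.22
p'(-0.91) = 4.22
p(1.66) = 47.88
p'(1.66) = 81.57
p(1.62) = 44.70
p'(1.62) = 77.28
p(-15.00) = 79624.92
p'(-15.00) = -22137.96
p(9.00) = 15519.00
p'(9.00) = 6491.16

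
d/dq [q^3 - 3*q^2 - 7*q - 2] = 3*q^2 - 6*q - 7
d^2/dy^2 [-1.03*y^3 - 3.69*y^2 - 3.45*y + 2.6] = -6.18*y - 7.38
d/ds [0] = 0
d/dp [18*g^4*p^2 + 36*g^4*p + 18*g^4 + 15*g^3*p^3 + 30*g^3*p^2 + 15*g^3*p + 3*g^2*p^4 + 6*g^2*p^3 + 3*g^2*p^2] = g^2*(36*g^2*p + 36*g^2 + 45*g*p^2 + 60*g*p + 15*g + 12*p^3 + 18*p^2 + 6*p)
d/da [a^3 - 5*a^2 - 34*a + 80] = 3*a^2 - 10*a - 34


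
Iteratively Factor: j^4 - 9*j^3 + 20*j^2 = (j)*(j^3 - 9*j^2 + 20*j) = j*(j - 4)*(j^2 - 5*j) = j^2*(j - 4)*(j - 5)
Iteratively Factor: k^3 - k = (k)*(k^2 - 1) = k*(k - 1)*(k + 1)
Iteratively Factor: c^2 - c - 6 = (c - 3)*(c + 2)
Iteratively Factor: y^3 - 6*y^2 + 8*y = (y)*(y^2 - 6*y + 8) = y*(y - 2)*(y - 4)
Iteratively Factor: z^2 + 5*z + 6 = (z + 2)*(z + 3)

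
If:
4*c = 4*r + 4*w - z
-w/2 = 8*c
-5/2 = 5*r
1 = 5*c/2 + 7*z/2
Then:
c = -16/471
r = -1/2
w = 256/471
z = 146/471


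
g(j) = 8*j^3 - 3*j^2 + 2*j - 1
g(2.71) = 141.61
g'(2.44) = 130.25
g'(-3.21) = 268.56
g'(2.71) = 162.00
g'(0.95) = 17.96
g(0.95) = 5.05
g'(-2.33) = 146.27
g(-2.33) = -123.14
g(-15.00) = -27706.00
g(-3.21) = -302.94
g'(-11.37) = 3172.87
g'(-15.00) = 5492.00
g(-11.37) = -12170.60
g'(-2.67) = 189.11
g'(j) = 24*j^2 - 6*j + 2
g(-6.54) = -2380.20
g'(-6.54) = 1067.76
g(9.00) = 5606.00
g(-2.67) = -180.00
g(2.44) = 102.23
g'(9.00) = 1892.00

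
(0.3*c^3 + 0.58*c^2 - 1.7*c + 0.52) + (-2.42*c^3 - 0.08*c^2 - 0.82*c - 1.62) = -2.12*c^3 + 0.5*c^2 - 2.52*c - 1.1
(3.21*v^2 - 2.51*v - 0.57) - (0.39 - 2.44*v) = 3.21*v^2 - 0.0699999999999998*v - 0.96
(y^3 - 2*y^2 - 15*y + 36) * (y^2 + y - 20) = y^5 - y^4 - 37*y^3 + 61*y^2 + 336*y - 720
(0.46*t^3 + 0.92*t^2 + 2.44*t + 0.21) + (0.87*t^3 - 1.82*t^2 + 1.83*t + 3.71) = 1.33*t^3 - 0.9*t^2 + 4.27*t + 3.92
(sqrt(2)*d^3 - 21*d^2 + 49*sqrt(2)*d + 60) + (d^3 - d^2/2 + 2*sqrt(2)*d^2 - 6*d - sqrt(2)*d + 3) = d^3 + sqrt(2)*d^3 - 43*d^2/2 + 2*sqrt(2)*d^2 - 6*d + 48*sqrt(2)*d + 63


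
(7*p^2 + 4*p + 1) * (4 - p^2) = -7*p^4 - 4*p^3 + 27*p^2 + 16*p + 4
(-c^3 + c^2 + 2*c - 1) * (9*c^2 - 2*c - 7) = -9*c^5 + 11*c^4 + 23*c^3 - 20*c^2 - 12*c + 7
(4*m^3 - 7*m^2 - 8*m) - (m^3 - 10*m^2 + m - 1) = 3*m^3 + 3*m^2 - 9*m + 1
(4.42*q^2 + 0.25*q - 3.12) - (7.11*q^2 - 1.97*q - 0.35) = -2.69*q^2 + 2.22*q - 2.77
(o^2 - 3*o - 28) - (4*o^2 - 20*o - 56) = -3*o^2 + 17*o + 28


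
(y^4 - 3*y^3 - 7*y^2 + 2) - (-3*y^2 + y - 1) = y^4 - 3*y^3 - 4*y^2 - y + 3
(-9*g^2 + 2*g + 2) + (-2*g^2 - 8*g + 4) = -11*g^2 - 6*g + 6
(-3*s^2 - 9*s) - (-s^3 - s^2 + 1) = s^3 - 2*s^2 - 9*s - 1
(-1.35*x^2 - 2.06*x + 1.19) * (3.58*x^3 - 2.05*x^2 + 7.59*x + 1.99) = -4.833*x^5 - 4.6073*x^4 - 1.7633*x^3 - 20.7614*x^2 + 4.9327*x + 2.3681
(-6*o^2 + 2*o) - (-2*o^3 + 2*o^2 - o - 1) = 2*o^3 - 8*o^2 + 3*o + 1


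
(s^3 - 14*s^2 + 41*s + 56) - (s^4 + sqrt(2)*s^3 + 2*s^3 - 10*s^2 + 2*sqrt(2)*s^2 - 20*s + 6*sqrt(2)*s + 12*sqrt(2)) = -s^4 - sqrt(2)*s^3 - s^3 - 4*s^2 - 2*sqrt(2)*s^2 - 6*sqrt(2)*s + 61*s - 12*sqrt(2) + 56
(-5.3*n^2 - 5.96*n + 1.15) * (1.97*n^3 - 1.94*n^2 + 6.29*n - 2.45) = -10.441*n^5 - 1.4592*n^4 - 19.5091*n^3 - 26.7344*n^2 + 21.8355*n - 2.8175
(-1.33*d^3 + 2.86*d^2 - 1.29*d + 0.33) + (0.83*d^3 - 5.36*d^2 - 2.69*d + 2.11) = -0.5*d^3 - 2.5*d^2 - 3.98*d + 2.44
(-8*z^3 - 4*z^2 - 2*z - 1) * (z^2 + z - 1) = -8*z^5 - 12*z^4 + 2*z^3 + z^2 + z + 1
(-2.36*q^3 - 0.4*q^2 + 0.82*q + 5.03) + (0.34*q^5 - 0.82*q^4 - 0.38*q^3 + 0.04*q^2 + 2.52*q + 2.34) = 0.34*q^5 - 0.82*q^4 - 2.74*q^3 - 0.36*q^2 + 3.34*q + 7.37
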